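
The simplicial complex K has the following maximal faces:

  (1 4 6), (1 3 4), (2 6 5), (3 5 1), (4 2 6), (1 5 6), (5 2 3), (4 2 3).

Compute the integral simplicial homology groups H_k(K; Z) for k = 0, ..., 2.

Order the vertices as 1 < 2 < 3 < 4 < 5 < 6. Listing each simplex with vertices in this order, K has dimension 2 with simplices:

  0-simplices (6): [1], [2], [3], [4], [5], [6]
  1-simplices (12): [1,3], [1,4], [1,5], [1,6], [2,3], [2,4], [2,5], [2,6], [3,4], [3,5], [4,6], [5,6]
  2-simplices (8): [1,3,4], [1,3,5], [1,4,6], [1,5,6], [2,3,4], [2,3,5], [2,4,6], [2,5,6]

so the chain groups are C_0 ≅ Z^6, C_1 ≅ Z^12, C_2 ≅ Z^8.

The boundary map ∂_1: C_1 → C_0 is given by ∂[p,q] = [q] − [p]. For instance
  ∂[2,4] = [4] − [2].
The resulting 6×12 matrix has rank 5, and its Smith normal form has invariant factors (1,1,1,1,1).

Boundary ∂_2: C_2 → C_1 sends each 2-simplex [p,q,r] to [q,r] − [p,r] + [p,q]. For instance
  ∂[2,5,6] = [5,6] − [2,6] + [2,5],
  ∂[1,3,4] = [3,4] − [1,4] + [1,3].
The resulting 12×8 matrix has rank 7, and its Smith normal form has invariant factors (1,1,1,1,1,1,1).

Computing H_k = (kernel of ∂_k) / (image of ∂_{k+1}):

  H_0: rank C_0 − rank ∂_1 = 6 − 5 = 1, and the invariant factors of ∂_1 are all 1, so H_0 = Z.
  H_1: rank ker ∂_1 − rank ∂_2 = (12 − 5) − 7 = 0, and the invariant factors of ∂_2 are all 1, so H_1 = 0.
  H_2: rank ker ∂_2 − rank ∂_3 = (8 − 7) − 0 = 1, and there is no ∂_3, so H_2 = Z.

H_0 ≅ Z,  H_1 = 0,  H_2 ≅ Z.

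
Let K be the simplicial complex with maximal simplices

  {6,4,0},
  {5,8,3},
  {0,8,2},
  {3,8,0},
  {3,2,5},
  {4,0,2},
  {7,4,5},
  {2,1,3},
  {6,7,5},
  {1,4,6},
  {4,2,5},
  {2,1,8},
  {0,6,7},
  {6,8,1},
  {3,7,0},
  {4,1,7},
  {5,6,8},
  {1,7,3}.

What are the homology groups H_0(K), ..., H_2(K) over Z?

Order the vertices as 0 < 1 < 2 < 3 < 4 < 5 < 6 < 7 < 8. Listing each simplex with vertices in this order, K has dimension 2 with simplices:

  0-simplices (9): [0], [1], [2], [3], [4], [5], [6], [7], [8]
  1-simplices (27): (27 of them)
  2-simplices (18): [0,2,4], [0,2,8], [0,3,7], [0,3,8], [0,4,6], [0,6,7], [1,2,3], [1,2,8], [1,3,7], [1,4,6], [1,4,7], [1,6,8], [2,3,5], [2,4,5], [3,5,8], [4,5,7], [5,6,7], [5,6,8]

so the chain groups are C_0 ≅ Z^9, C_1 ≅ Z^27, C_2 ≅ Z^18.

Boundary ∂_1: C_1 → C_0 maps an edge to its endpoints' difference, ∂[p,q] = q − p. For instance
  ∂[1,2] = [2] − [1].
As a 9×27 matrix over Z this has rank 8, with invariant factors (1,1,1,1,1,1,1,1).

∂_2: C_2 → C_1 acts by ∂[p,q,r] = [q,r] − [p,r] + [p,q]. For instance
  ∂[0,4,6] = [4,6] − [0,6] + [0,4],
  ∂[1,4,6] = [4,6] − [1,6] + [1,4].
As a 27×18 matrix over Z this has rank 18, with invariant factors (1,1,1,1,1,1,1,1,1,1,1,1,1,1,1,1,1,2).

Computing H_k = (kernel of ∂_k) / (image of ∂_{k+1}):

  H_0: rank C_0 − rank ∂_1 = 9 − 8 = 1, and the invariant factors of ∂_1 are all 1, so H_0 ≅ Z.
  H_1: rank ker ∂_1 − rank ∂_2 = (27 − 8) − 18 = 1, and ∂_2 has invariant factor 2 > 1, so H_1 ≅ Z ⊕ Z/2.
  H_2: rank ker ∂_2 − rank ∂_3 = (18 − 18) − 0 = 0, and there is no ∂_3, so H_2 ≅ 0.

(K is a triangulation of the Klein bottle.)

H_0 ≅ Z,  H_1 ≅ Z ⊕ Z/2,  H_2 = 0.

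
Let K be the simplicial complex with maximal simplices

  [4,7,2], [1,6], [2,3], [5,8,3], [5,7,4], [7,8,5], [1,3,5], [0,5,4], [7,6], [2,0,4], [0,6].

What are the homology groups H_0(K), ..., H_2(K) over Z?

We work with the vertex ordering 0 < 1 < 2 < 3 < 4 < 5 < 6 < 7 < 8. The simplices of K, each written with vertices in increasing order, are:

  0-simplices (9): [0], [1], [2], [3], [4], [5], [6], [7], [8]
  1-simplices (18): [0,2], [0,4], [0,5], [0,6], [1,3], [1,5], [1,6], [2,3], [2,4], [2,7], [3,5], [3,8], [4,5], [4,7], [5,7], [5,8], [6,7], [7,8]
  2-simplices (7): [0,2,4], [0,4,5], [1,3,5], [2,4,7], [3,5,8], [4,5,7], [5,7,8]

Hence C_0 ≅ Z^9, C_1 ≅ Z^18, C_2 ≅ Z^7.

Boundary ∂_1: C_1 → C_0 sends each edge [p,q] (with p < q) to q − p. For instance
  ∂[5,8] = [8] − [5].
This gives a 9×18 integer matrix of rank 8; reducing to Smith normal form yields diagonal entries (1,1,1,1,1,1,1,1).

∂_2: C_2 → C_1 acts by ∂[p,q,r] = [q,r] − [p,r] + [p,q]. For instance
  ∂[0,2,4] = [2,4] − [0,4] + [0,2],
  ∂[4,5,7] = [5,7] − [4,7] + [4,5].
The resulting 18×7 matrix has rank 7, and its Smith normal form has invariant factors (1,1,1,1,1,1,1).

Reading off H_k = ker ∂_k / im ∂_{k+1}:

  H_0: rank C_0 − rank ∂_1 = 9 − 8 = 1, and the invariant factors of ∂_1 are all 1, so H_0 ≅ Z.
  H_1: rank ker ∂_1 − rank ∂_2 = (18 − 8) − 7 = 3, and the invariant factors of ∂_2 are all 1, so H_1 ≅ Z^3.
  H_2: rank ker ∂_2 − rank ∂_3 = (7 − 7) − 0 = 0, and there is no ∂_3, so H_2 ≅ 0.

H_0 ≅ Z,  H_1 ≅ Z^3,  H_2 = 0.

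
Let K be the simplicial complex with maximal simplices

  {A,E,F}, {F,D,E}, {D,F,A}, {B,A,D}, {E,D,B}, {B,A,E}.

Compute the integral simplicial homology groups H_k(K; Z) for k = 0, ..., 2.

H_0 = Z,  H_1 = 0,  H_2 = Z.

K has 5 vertices, 9 edges, 6 triangles.
rank ∂_0 = 0, rank ∂_1 = 4 ⇒ b_0 = 5 − 0 − 4 = 1; all invariant factors of ∂_1 are 1 so no torsion. So H_0 = Z.
rank ∂_1 = 4, rank ∂_2 = 5 ⇒ b_1 = 9 − 4 − 5 = 0; all invariant factors of ∂_2 are 1 so no torsion. So H_1 = 0.
rank ∂_2 = 5, rank ∂_3 = 0 ⇒ b_2 = 6 − 5 − 0 = 1. So H_2 = Z.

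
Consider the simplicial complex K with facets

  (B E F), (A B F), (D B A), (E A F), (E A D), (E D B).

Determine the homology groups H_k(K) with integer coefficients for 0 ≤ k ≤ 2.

H_0 = Z,  H_1 = 0,  H_2 = Z.

Fix the vertex order A < B < D < E < F and write every simplex with vertices in increasing order. Then dim K = 2 and the simplices of K are:

  0-simplices (5): A, B, D, E, F
  1-simplices (9): AB, AD, AE, AF, BD, BE, BF, DE, EF
  2-simplices (6): ABD, ABF, ADE, AEF, BDE, BEF

Hence C_0 ≅ Z^5, C_1 ≅ Z^9, C_2 ≅ Z^6.

The boundary map ∂_1: C_1 → C_0 is given by ∂[p,q] = [q] − [p]. For instance
  ∂BD = D − B.
As a 5×9 matrix over Z this has rank 4, with invariant factors (1,1,1,1).

∂_2: C_2 → C_1 sends each 2-simplex [p,q,r] to [q,r] − [p,r] + [p,q]. For instance
  ∂BDE = DE − BE + BD,
  ∂ABD = BD − AD + AB.
This gives a 9×6 integer matrix of rank 5; reducing to Smith normal form yields diagonal entries (1,1,1,1,1).

Now H_k = ker ∂_k / im ∂_{k+1}, so:

  H_0: rank C_0 − rank ∂_1 = 5 − 4 = 1, and the invariant factors of ∂_1 are all 1, so H_0 ≅ Z.
  H_1: rank ker ∂_1 − rank ∂_2 = (9 − 4) − 5 = 0, and the invariant factors of ∂_2 are all 1, so H_1 ≅ 0.
  H_2: rank ker ∂_2 − rank ∂_3 = (6 − 5) − 0 = 1, and there is no ∂_3, so H_2 ≅ Z.

(K is a triangulation of the 2-sphere S^2.)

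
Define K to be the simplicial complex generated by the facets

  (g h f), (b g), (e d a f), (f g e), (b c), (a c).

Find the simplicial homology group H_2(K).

H_2 ≅ 0.

K has 8 vertices, 13 edges, 6 triangles, 1 3-simplex.
rank ∂_2 = 5, rank ∂_3 = 1 ⇒ b_2 = 6 − 5 − 1 = 0; all invariant factors of ∂_3 are 1 so no torsion. So H_2 = 0.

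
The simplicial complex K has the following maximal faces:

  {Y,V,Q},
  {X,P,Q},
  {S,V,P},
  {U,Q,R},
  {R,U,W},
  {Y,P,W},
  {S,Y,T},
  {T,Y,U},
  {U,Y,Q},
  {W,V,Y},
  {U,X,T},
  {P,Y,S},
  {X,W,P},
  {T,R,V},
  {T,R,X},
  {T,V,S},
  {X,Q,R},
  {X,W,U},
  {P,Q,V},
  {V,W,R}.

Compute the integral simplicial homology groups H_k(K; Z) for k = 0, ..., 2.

H_0 = Z,  H_1 = Z ⊕ Z/2,  H_2 = 0.

Order the vertices as P < Q < R < S < T < U < V < W < X < Y. Listing each simplex with vertices in this order, K has dimension 2 with simplices:

  0-simplices (10): P, Q, R, S, T, U, V, W, X, Y
  1-simplices (30): PQ, PS, PV, PW, PX, PY, QR, QU, QV, QX, QY, RT, RU, RV, RW, RX, ST, SV, SY, TU, TV, TX, TY, UW, UX, UY, VW, VY, WX, WY
  2-simplices (20): PQV, PQX, PSV, PSY, PWX, PWY, QRU, QRX, QUY, QVY, RTV, RTX, RUW, RVW, STV, STY, TUX, TUY, UWX, VWY

so the chain groups are C_0 ≅ Z^10, C_1 ≅ Z^30, C_2 ≅ Z^20.

∂_1: C_1 → C_0 sends each edge [p,q] (with p < q) to q − p. For instance
  ∂PQ = Q − P.
The resulting 10×30 matrix has rank 9, and its Smith normal form has invariant factors (1,1,1,1,1,1,1,1,1).

∂_2: C_2 → C_1 sends each 2-simplex [p,q,r] to [q,r] − [p,r] + [p,q]. For instance
  ∂PSY = SY − PY + PS,
  ∂QRX = RX − QX + QR.
This gives a 30×20 integer matrix of rank 20; reducing to Smith normal form yields diagonal entries (1,1,1,1,1,1,1,1,1,1,1,1,1,1,1,1,1,1,1,2).

Now H_k = ker ∂_k / im ∂_{k+1}, so:

  H_0: rank C_0 − rank ∂_1 = 10 − 9 = 1, and the invariant factors of ∂_1 are all 1, so H_0 ≅ Z.
  H_1: rank ker ∂_1 − rank ∂_2 = (30 − 9) − 20 = 1, and ∂_2 has invariant factor 2 > 1, so H_1 ≅ Z ⊕ Z/2.
  H_2: rank ker ∂_2 − rank ∂_3 = (20 − 20) − 0 = 0, and there is no ∂_3, so H_2 ≅ 0.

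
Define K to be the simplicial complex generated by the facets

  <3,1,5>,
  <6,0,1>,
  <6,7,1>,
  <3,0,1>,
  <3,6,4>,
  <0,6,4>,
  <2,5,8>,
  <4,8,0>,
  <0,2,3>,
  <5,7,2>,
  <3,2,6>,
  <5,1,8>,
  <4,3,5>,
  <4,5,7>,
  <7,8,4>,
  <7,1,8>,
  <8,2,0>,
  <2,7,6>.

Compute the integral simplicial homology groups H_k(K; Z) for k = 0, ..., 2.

Fix the vertex order 0 < 1 < 2 < 3 < 4 < 5 < 6 < 7 < 8 and write every simplex with vertices in increasing order. Then dim K = 2 and the simplices of K are:

  0-simplices (9): [0], [1], [2], [3], [4], [5], [6], [7], [8]
  1-simplices (27): (27 of them)
  2-simplices (18): [0,1,3], [0,1,6], [0,2,3], [0,2,8], [0,4,6], [0,4,8], [1,3,5], [1,5,8], [1,6,7], [1,7,8], [2,3,6], [2,5,7], [2,5,8], [2,6,7], [3,4,5], [3,4,6], [4,5,7], [4,7,8]

giving chain groups C_0 ≅ Z^9, C_1 ≅ Z^27, C_2 ≅ Z^18.

Boundary ∂_1: C_1 → C_0 sends each edge [p,q] (with p < q) to q − p. For instance
  ∂[4,5] = [5] − [4].
As a 9×27 matrix over Z this has rank 8, with invariant factors (1,1,1,1,1,1,1,1).

∂_2: C_2 → C_1 maps a triangle to the signed sum of its edges. For instance
  ∂[0,2,8] = [2,8] − [0,8] + [0,2],
  ∂[4,5,7] = [5,7] − [4,7] + [4,5].
The 27×18 boundary matrix has rank 18 and Smith normal form diag(1,1,1,1,1,1,1,1,1,1,1,1,1,1,1,1,1,2).

Reading off H_k = ker ∂_k / im ∂_{k+1}:

  H_0: rank C_0 − rank ∂_1 = 9 − 8 = 1, and the invariant factors of ∂_1 are all 1, so H_0 ≅ Z.
  H_1: rank ker ∂_1 − rank ∂_2 = (27 − 8) − 18 = 1, and ∂_2 has invariant factor 2 > 1, so H_1 ≅ Z × Z/2.
  H_2: rank ker ∂_2 − rank ∂_3 = (18 − 18) − 0 = 0, and there is no ∂_3, so H_2 ≅ 0.

H_0 = Z,  H_1 = Z × Z/2,  H_2 = 0.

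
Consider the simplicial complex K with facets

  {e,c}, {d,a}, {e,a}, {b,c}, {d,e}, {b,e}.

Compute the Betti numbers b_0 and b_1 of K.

b_0 = 1, b_1 = 2.

Fix the vertex order a < b < c < d < e and write every simplex with vertices in increasing order. Then dim K = 1 and the simplices of K are:

  0-simplices (5): a, b, c, d, e
  1-simplices (6): ad, ae, bc, be, ce, de

Hence C_0 ≅ Z^5, C_1 ≅ Z^6.

Boundary ∂_1: C_1 → C_0 is given by ∂[p,q] = [q] − [p].
This gives a 5×6 integer matrix of rank 4; reducing to Smith normal form yields diagonal entries (1,1,1,1).

From H_k ≅ ker(∂_k) / im(∂_{k+1}) we obtain:

  H_0: rank C_0 − rank ∂_1 = 5 − 4 = 1, and the invariant factors of ∂_1 are all 1, so H_0 ≅ Z.
  H_1: rank ker ∂_1 − rank ∂_2 = (6 − 4) − 0 = 2, and there is no ∂_2, so H_1 ≅ Z^2.

(K is a triangulation of a wedge of 2 circles.)

Hence the Betti numbers are b_0 = 1, b_1 = 2.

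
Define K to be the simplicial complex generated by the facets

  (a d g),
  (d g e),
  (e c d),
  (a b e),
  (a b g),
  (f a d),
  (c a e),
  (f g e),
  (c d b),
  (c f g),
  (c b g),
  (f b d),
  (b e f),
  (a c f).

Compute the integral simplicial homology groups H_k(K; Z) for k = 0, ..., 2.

H_0 ≅ Z,  H_1 ≅ Z^2,  H_2 ≅ Z.

Fix the vertex order a < b < c < d < e < f < g and write every simplex with vertices in increasing order. Then dim K = 2 and the simplices of K are:

  0-simplices (7): a, b, c, d, e, f, g
  1-simplices (21): ab, ac, ad, ae, af, ag, bc, bd, be, bf, bg, cd, ce, cf, cg, de, df, dg, ef, eg, fg
  2-simplices (14): abe, abg, ace, acf, adf, adg, bcd, bcg, bdf, bef, cde, cfg, deg, efg

Hence C_0 ≅ Z^7, C_1 ≅ Z^21, C_2 ≅ Z^14.

The boundary map ∂_1: C_1 → C_0 is given by ∂[p,q] = [q] − [p].
The 7×21 boundary matrix has rank 6 and Smith normal form diag(1,1,1,1,1,1).

∂_2: C_2 → C_1 acts by ∂[p,q,r] = [q,r] − [p,r] + [p,q]. For instance
  ∂adg = dg − ag + ad,
  ∂bef = ef − bf + be.
This gives a 21×14 integer matrix of rank 13; reducing to Smith normal form yields diagonal entries (1,1,1,1,1,1,1,1,1,1,1,1,1).

From H_k ≅ ker(∂_k) / im(∂_{k+1}) we obtain:

  H_0: rank C_0 − rank ∂_1 = 7 − 6 = 1, and the invariant factors of ∂_1 are all 1, so H_0 = Z.
  H_1: rank ker ∂_1 − rank ∂_2 = (21 − 6) − 13 = 2, and the invariant factors of ∂_2 are all 1, so H_1 = Z^2.
  H_2: rank ker ∂_2 − rank ∂_3 = (14 − 13) − 0 = 1, and there is no ∂_3, so H_2 = Z.

(K is a triangulation of the torus T^2.)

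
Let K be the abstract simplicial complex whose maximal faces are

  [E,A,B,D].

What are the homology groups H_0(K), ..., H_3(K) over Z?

H_0 = Z,  H_1 = 0,  H_2 = 0,  H_3 = 0.

We work with the vertex ordering A < B < D < E. The simplices of K, each written with vertices in increasing order, are:

  0-simplices (4): A, B, D, E
  1-simplices (6): AB, AD, AE, BD, BE, DE
  2-simplices (4): ABD, ABE, ADE, BDE
  3-simplices (1): ABDE

Hence C_0 ≅ Z^4, C_1 ≅ Z^6, C_2 ≅ Z^4, C_3 ≅ Z^1.

The boundary map ∂_1: C_1 → C_0 sends each edge [p,q] (with p < q) to q − p.
The resulting 4×6 matrix has rank 3, and its Smith normal form has invariant factors (1,1,1).

The boundary map ∂_2: C_2 → C_1 acts by ∂[p,q,r] = [q,r] − [p,r] + [p,q]. For instance
  ∂ADE = DE − AE + AD,
  ∂BDE = DE − BE + BD.
The 6×4 boundary matrix has rank 3 and Smith normal form diag(1,1,1).

The boundary map ∂_3: C_3 → C_2 sends each 3-simplex σ to the alternating sum Σ_i (−1)^i (σ with its i-th vertex removed). For instance
  ∂ABDE = BDE − ADE + ABE − ABD.
As a 4×1 matrix over Z this has rank 1, with invariant factors (1).

From H_k ≅ ker(∂_k) / im(∂_{k+1}) we obtain:

  H_0: rank C_0 − rank ∂_1 = 4 − 3 = 1, and the invariant factors of ∂_1 are all 1, so H_0 = Z.
  H_1: rank ker ∂_1 − rank ∂_2 = (6 − 3) − 3 = 0, and the invariant factors of ∂_2 are all 1, so H_1 = 0.
  H_2: rank ker ∂_2 − rank ∂_3 = (4 − 3) − 1 = 0, and the invariant factors of ∂_3 are all 1, so H_2 = 0.
  H_3: rank ker ∂_3 − rank ∂_4 = (1 − 1) − 0 = 0, and there is no ∂_4, so H_3 = 0.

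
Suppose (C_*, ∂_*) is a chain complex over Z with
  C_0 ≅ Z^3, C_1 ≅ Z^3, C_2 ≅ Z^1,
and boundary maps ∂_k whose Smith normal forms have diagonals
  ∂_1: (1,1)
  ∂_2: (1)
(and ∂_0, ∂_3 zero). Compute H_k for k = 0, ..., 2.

H_0 ≅ Z,  H_1 = 0,  H_2 = 0.

H_0: b_0 = 3 − 0 − 2 = 1; torsion from ∂_1 factors > 1: none. So H_0 ≅ Z.
H_1: b_1 = 3 − 2 − 1 = 0; torsion from ∂_2 factors > 1: none. So H_1 ≅ 0.
H_2: b_2 = 1 − 1 − 0 = 0; torsion from ∂_3 factors > 1: none. So H_2 ≅ 0.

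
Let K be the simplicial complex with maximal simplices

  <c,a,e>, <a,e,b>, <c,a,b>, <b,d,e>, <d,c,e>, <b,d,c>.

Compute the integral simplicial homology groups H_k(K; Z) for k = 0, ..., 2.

H_0 = Z,  H_1 = 0,  H_2 = Z.

Fix the vertex order a < b < c < d < e and write every simplex with vertices in increasing order. Then dim K = 2 and the simplices of K are:

  0-simplices (5): a, b, c, d, e
  1-simplices (9): ab, ac, ae, bc, bd, be, cd, ce, de
  2-simplices (6): abc, abe, ace, bcd, bde, cde

giving chain groups C_0 ≅ Z^5, C_1 ≅ Z^9, C_2 ≅ Z^6.

∂_1: C_1 → C_0 is given by ∂[p,q] = [q] − [p]. For instance
  ∂be = e − b.
The resulting 5×9 matrix has rank 4, and its Smith normal form has invariant factors (1,1,1,1).

∂_2: C_2 → C_1 acts by ∂[p,q,r] = [q,r] − [p,r] + [p,q]. For instance
  ∂abe = be − ae + ab,
  ∂abc = bc − ac + ab.
The 9×6 boundary matrix has rank 5 and Smith normal form diag(1,1,1,1,1).

Computing H_k = (kernel of ∂_k) / (image of ∂_{k+1}):

  H_0: rank C_0 − rank ∂_1 = 5 − 4 = 1, and the invariant factors of ∂_1 are all 1, so H_0 = Z.
  H_1: rank ker ∂_1 − rank ∂_2 = (9 − 4) − 5 = 0, and the invariant factors of ∂_2 are all 1, so H_1 = 0.
  H_2: rank ker ∂_2 − rank ∂_3 = (6 − 5) − 0 = 1, and there is no ∂_3, so H_2 = Z.

As a check, the Euler characteristic is 5 − 9 + 6 = 2, which agrees with 1 − 0 + 1 = 2.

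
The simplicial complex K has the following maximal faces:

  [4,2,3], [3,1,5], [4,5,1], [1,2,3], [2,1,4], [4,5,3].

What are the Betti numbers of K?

Order the vertices as 1 < 2 < 3 < 4 < 5. Listing each simplex with vertices in this order, K has dimension 2 with simplices:

  0-simplices (5): [1], [2], [3], [4], [5]
  1-simplices (9): [1,2], [1,3], [1,4], [1,5], [2,3], [2,4], [3,4], [3,5], [4,5]
  2-simplices (6): [1,2,3], [1,2,4], [1,3,5], [1,4,5], [2,3,4], [3,4,5]

Hence C_0 ≅ Z^5, C_1 ≅ Z^9, C_2 ≅ Z^6.

∂_1: C_1 → C_0 sends each edge [p,q] (with p < q) to q − p.
As a 5×9 matrix over Z this has rank 4, with invariant factors (1,1,1,1).

∂_2: C_2 → C_1 sends each 2-simplex [p,q,r] to [q,r] − [p,r] + [p,q]. For instance
  ∂[3,4,5] = [4,5] − [3,5] + [3,4],
  ∂[1,4,5] = [4,5] − [1,5] + [1,4].
The resulting 9×6 matrix has rank 5, and its Smith normal form has invariant factors (1,1,1,1,1).

Now H_k = ker ∂_k / im ∂_{k+1}, so:

  H_0: rank C_0 − rank ∂_1 = 5 − 4 = 1, and the invariant factors of ∂_1 are all 1, so H_0 ≅ Z.
  H_1: rank ker ∂_1 − rank ∂_2 = (9 − 4) − 5 = 0, and the invariant factors of ∂_2 are all 1, so H_1 ≅ 0.
  H_2: rank ker ∂_2 − rank ∂_3 = (6 − 5) − 0 = 1, and there is no ∂_3, so H_2 ≅ Z.

(K is a triangulation of the 2-sphere S^2.)

Hence the Betti numbers are b_0 = 1, b_1 = 0, b_2 = 1.

b_0 = 1, b_1 = 0, b_2 = 1.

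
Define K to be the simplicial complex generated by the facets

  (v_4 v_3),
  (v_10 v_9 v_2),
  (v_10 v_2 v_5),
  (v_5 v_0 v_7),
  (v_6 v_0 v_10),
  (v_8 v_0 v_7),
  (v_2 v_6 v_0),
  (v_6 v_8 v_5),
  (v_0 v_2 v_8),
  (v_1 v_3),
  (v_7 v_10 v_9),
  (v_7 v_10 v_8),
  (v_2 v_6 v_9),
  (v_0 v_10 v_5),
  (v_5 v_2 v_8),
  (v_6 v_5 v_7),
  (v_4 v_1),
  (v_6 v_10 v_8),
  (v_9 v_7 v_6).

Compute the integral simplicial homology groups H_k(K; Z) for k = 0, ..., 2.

Fix the vertex order v_0 < v_1 < v_2 < v_3 < v_4 < v_5 < v_6 < v_7 < v_8 < v_9 < v_10 and write every simplex with vertices in increasing order. Then dim K = 2 and the simplices of K are:

  0-simplices (11): [v_0], [v_1], [v_2], [v_3], [v_4], [v_5], [v_6], [v_7], [v_8], [v_9], [v_10]
  1-simplices (27): (27 of them)
  2-simplices (16): (16 of them)

giving chain groups C_0 ≅ Z^11, C_1 ≅ Z^27, C_2 ≅ Z^16.

The boundary map ∂_1: C_1 → C_0 maps an edge to its endpoints' difference, ∂[p,q] = q − p. For instance
  ∂[v_2,v_8] = [v_8] − [v_2].
As a 11×27 matrix over Z this has rank 9, with invariant factors (1,1,1,1,1,1,1,1,1).

Boundary ∂_2: C_2 → C_1 sends each 2-simplex [p,q,r] to [q,r] − [p,r] + [p,q]. For instance
  ∂[v_0,v_2,v_8] = [v_2,v_8] − [v_0,v_8] + [v_0,v_2],
  ∂[v_2,v_9,v_10] = [v_9,v_10] − [v_2,v_10] + [v_2,v_9].
As a 27×16 matrix over Z this has rank 15, with invariant factors (1,1,1,1,1,1,1,1,1,1,1,1,1,1,1).

Reading off H_k = ker ∂_k / im ∂_{k+1}:

  H_0: rank C_0 − rank ∂_1 = 11 − 9 = 2, and the invariant factors of ∂_1 are all 1, so H_0 ≅ Z^2.
  H_1: rank ker ∂_1 − rank ∂_2 = (27 − 9) − 15 = 3, and the invariant factors of ∂_2 are all 1, so H_1 ≅ Z^3.
  H_2: rank ker ∂_2 − rank ∂_3 = (16 − 15) − 0 = 1, and there is no ∂_3, so H_2 ≅ Z.

As a check, the Euler characteristic is 11 − 27 + 16 = 0, which agrees with 2 − 3 + 1 = 0.
(K is a triangulation of the disjoint union of the circle S^1 and the torus T^2.)

H_0 = Z^2,  H_1 = Z^3,  H_2 = Z.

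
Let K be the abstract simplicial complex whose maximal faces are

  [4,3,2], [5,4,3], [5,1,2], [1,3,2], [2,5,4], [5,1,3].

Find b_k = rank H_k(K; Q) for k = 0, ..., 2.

We work with the vertex ordering 1 < 2 < 3 < 4 < 5. The simplices of K, each written with vertices in increasing order, are:

  0-simplices (5): [1], [2], [3], [4], [5]
  1-simplices (9): [1,2], [1,3], [1,5], [2,3], [2,4], [2,5], [3,4], [3,5], [4,5]
  2-simplices (6): [1,2,3], [1,2,5], [1,3,5], [2,3,4], [2,4,5], [3,4,5]

so the chain groups are C_0 ≅ Z^5, C_1 ≅ Z^9, C_2 ≅ Z^6.

Boundary ∂_1: C_1 → C_0 sends each edge [p,q] (with p < q) to q − p.
The resulting 5×9 matrix has rank 4, and its Smith normal form has invariant factors (1,1,1,1).

∂_2: C_2 → C_1 sends each 2-simplex [p,q,r] to [q,r] − [p,r] + [p,q]. For instance
  ∂[1,2,3] = [2,3] − [1,3] + [1,2],
  ∂[1,2,5] = [2,5] − [1,5] + [1,2].
As a 9×6 matrix over Z this has rank 5, with invariant factors (1,1,1,1,1).

Computing H_k = (kernel of ∂_k) / (image of ∂_{k+1}):

  H_0: rank C_0 − rank ∂_1 = 5 − 4 = 1, and the invariant factors of ∂_1 are all 1, so H_0 ≅ Z.
  H_1: rank ker ∂_1 − rank ∂_2 = (9 − 4) − 5 = 0, and the invariant factors of ∂_2 are all 1, so H_1 ≅ 0.
  H_2: rank ker ∂_2 − rank ∂_3 = (6 − 5) − 0 = 1, and there is no ∂_3, so H_2 ≅ Z.

(K is a triangulation of the 2-sphere S^2.)

Hence the Betti numbers are b_0 = 1, b_1 = 0, b_2 = 1.

b_0 = 1, b_1 = 0, b_2 = 1.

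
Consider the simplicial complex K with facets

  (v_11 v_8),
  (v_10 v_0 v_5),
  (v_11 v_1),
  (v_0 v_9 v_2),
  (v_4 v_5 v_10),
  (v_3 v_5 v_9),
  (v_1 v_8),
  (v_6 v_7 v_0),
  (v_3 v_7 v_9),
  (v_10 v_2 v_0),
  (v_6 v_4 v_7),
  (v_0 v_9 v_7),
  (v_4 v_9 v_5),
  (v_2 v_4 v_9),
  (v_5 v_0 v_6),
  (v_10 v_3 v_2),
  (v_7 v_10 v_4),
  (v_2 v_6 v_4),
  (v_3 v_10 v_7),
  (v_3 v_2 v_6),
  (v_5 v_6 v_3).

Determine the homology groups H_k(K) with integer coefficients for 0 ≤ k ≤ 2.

K has 12 vertices, 30 edges, 18 triangles.
rank ∂_0 = 0, rank ∂_1 = 10 ⇒ b_0 = 12 − 0 − 10 = 2; all invariant factors of ∂_1 are 1 so no torsion. So H_0 = Z^2.
rank ∂_1 = 10, rank ∂_2 = 17 ⇒ b_1 = 30 − 10 − 17 = 3; all invariant factors of ∂_2 are 1 so no torsion. So H_1 = Z^3.
rank ∂_2 = 17, rank ∂_3 = 0 ⇒ b_2 = 18 − 17 − 0 = 1. So H_2 = Z.

H_0 = Z^2,  H_1 = Z^3,  H_2 = Z.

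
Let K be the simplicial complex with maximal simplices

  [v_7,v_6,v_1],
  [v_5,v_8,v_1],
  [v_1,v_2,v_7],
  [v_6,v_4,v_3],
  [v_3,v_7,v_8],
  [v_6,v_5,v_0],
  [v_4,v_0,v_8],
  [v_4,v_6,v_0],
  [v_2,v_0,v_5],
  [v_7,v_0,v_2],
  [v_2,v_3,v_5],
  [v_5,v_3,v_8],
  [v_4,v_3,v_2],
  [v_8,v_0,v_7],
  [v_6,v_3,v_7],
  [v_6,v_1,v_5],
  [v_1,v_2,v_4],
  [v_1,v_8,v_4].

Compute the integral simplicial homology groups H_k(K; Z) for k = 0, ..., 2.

Take the total order v_0 < v_1 < v_2 < v_3 < v_4 < v_5 < v_6 < v_7 < v_8 on the vertex set. Then K (dimension 2) consists of the simplices:

  0-simplices (9): [v_0], [v_1], [v_2], [v_3], [v_4], [v_5], [v_6], [v_7], [v_8]
  1-simplices (27): (27 of them)
  2-simplices (18): (18 of them)

giving chain groups C_0 ≅ Z^9, C_1 ≅ Z^27, C_2 ≅ Z^18.

The boundary map ∂_1: C_1 → C_0 maps an edge to its endpoints' difference, ∂[p,q] = q − p. For instance
  ∂[v_2,v_5] = [v_5] − [v_2].
This gives a 9×27 integer matrix of rank 8; reducing to Smith normal form yields diagonal entries (1,1,1,1,1,1,1,1).

∂_2: C_2 → C_1 sends each 2-simplex [p,q,r] to [q,r] − [p,r] + [p,q]. For instance
  ∂[v_2,v_3,v_4] = [v_3,v_4] − [v_2,v_4] + [v_2,v_3],
  ∂[v_0,v_2,v_7] = [v_2,v_7] − [v_0,v_7] + [v_0,v_2].
The 27×18 boundary matrix has rank 17 and Smith normal form diag(1,1,1,1,1,1,1,1,1,1,1,1,1,1,1,1,1).

Reading off H_k = ker ∂_k / im ∂_{k+1}:

  H_0: rank C_0 − rank ∂_1 = 9 − 8 = 1, and the invariant factors of ∂_1 are all 1, so H_0 ≅ Z.
  H_1: rank ker ∂_1 − rank ∂_2 = (27 − 8) − 17 = 2, and the invariant factors of ∂_2 are all 1, so H_1 ≅ Z^2.
  H_2: rank ker ∂_2 − rank ∂_3 = (18 − 17) − 0 = 1, and there is no ∂_3, so H_2 ≅ Z.

As a check, the Euler characteristic is 9 − 27 + 18 = 0, which agrees with 1 − 2 + 1 = 0.

H_0 = Z,  H_1 = Z^2,  H_2 = Z.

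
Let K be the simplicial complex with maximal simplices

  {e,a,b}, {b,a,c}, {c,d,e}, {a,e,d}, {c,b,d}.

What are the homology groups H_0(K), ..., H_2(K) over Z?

H_0 = Z,  H_1 = Z,  H_2 = 0.

Order the vertices as a < b < c < d < e. Listing each simplex with vertices in this order, K has dimension 2 with simplices:

  0-simplices (5): a, b, c, d, e
  1-simplices (10): ab, ac, ad, ae, bc, bd, be, cd, ce, de
  2-simplices (5): abc, abe, ade, bcd, cde

so the chain groups are C_0 ≅ Z^5, C_1 ≅ Z^10, C_2 ≅ Z^5.

Boundary ∂_1: C_1 → C_0 sends each edge [p,q] (with p < q) to q − p. For instance
  ∂be = e − b.
The 5×10 boundary matrix has rank 4 and Smith normal form diag(1,1,1,1).

The boundary map ∂_2: C_2 → C_1 acts by ∂[p,q,r] = [q,r] − [p,r] + [p,q]. For instance
  ∂bcd = cd − bd + bc,
  ∂abe = be − ae + ab.
The resulting 10×5 matrix has rank 5, and its Smith normal form has invariant factors (1,1,1,1,1).

Computing H_k = (kernel of ∂_k) / (image of ∂_{k+1}):

  H_0: rank C_0 − rank ∂_1 = 5 − 4 = 1, and the invariant factors of ∂_1 are all 1, so H_0 = Z.
  H_1: rank ker ∂_1 − rank ∂_2 = (10 − 4) − 5 = 1, and the invariant factors of ∂_2 are all 1, so H_1 = Z.
  H_2: rank ker ∂_2 − rank ∂_3 = (5 − 5) − 0 = 0, and there is no ∂_3, so H_2 = 0.

As a check, the Euler characteristic is 5 − 10 + 5 = 0, which agrees with 1 − 1 + 0 = 0.
(K is a triangulation of the Möbius band.)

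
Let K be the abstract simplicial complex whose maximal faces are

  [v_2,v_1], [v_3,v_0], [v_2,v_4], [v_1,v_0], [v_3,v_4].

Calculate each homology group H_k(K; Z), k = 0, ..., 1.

H_0 ≅ Z,  H_1 ≅ Z.

Fix the vertex order v_0 < v_1 < v_2 < v_3 < v_4 and write every simplex with vertices in increasing order. Then dim K = 1 and the simplices of K are:

  0-simplices (5): [v_0], [v_1], [v_2], [v_3], [v_4]
  1-simplices (5): [v_0,v_1], [v_0,v_3], [v_1,v_2], [v_2,v_4], [v_3,v_4]

giving chain groups C_0 ≅ Z^5, C_1 ≅ Z^5.

The boundary map ∂_1: C_1 → C_0 is given by ∂[p,q] = [q] − [p]. For instance
  ∂[v_3,v_4] = [v_4] − [v_3].
The resulting 5×5 matrix has rank 4, and its Smith normal form has invariant factors (1,1,1,1).

Reading off H_k = ker ∂_k / im ∂_{k+1}:

  H_0: rank C_0 − rank ∂_1 = 5 − 4 = 1, and the invariant factors of ∂_1 are all 1, so H_0 = Z.
  H_1: rank ker ∂_1 − rank ∂_2 = (5 − 4) − 0 = 1, and there is no ∂_2, so H_1 = Z.

(K is a triangulation of the circle S^1.)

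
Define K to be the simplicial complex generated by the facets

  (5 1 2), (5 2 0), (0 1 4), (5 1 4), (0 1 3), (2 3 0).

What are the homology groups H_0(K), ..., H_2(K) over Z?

H_0 ≅ Z,  H_1 ≅ Z,  H_2 = 0.

Order the vertices as 0 < 1 < 2 < 3 < 4 < 5. Listing each simplex with vertices in this order, K has dimension 2 with simplices:

  0-simplices (6): [0], [1], [2], [3], [4], [5]
  1-simplices (12): [0,1], [0,2], [0,3], [0,4], [0,5], [1,2], [1,3], [1,4], [1,5], [2,3], [2,5], [4,5]
  2-simplices (6): [0,1,3], [0,1,4], [0,2,3], [0,2,5], [1,2,5], [1,4,5]

giving chain groups C_0 ≅ Z^6, C_1 ≅ Z^12, C_2 ≅ Z^6.

Boundary ∂_1: C_1 → C_0 is given by ∂[p,q] = [q] − [p]. For instance
  ∂[2,5] = [5] − [2].
This gives a 6×12 integer matrix of rank 5; reducing to Smith normal form yields diagonal entries (1,1,1,1,1).

∂_2: C_2 → C_1 sends each 2-simplex [p,q,r] to [q,r] − [p,r] + [p,q]. For instance
  ∂[0,2,5] = [2,5] − [0,5] + [0,2],
  ∂[1,2,5] = [2,5] − [1,5] + [1,2].
The 12×6 boundary matrix has rank 6 and Smith normal form diag(1,1,1,1,1,1).

Reading off H_k = ker ∂_k / im ∂_{k+1}:

  H_0: rank C_0 − rank ∂_1 = 6 − 5 = 1, and the invariant factors of ∂_1 are all 1, so H_0 ≅ Z.
  H_1: rank ker ∂_1 − rank ∂_2 = (12 − 5) − 6 = 1, and the invariant factors of ∂_2 are all 1, so H_1 ≅ Z.
  H_2: rank ker ∂_2 − rank ∂_3 = (6 − 6) − 0 = 0, and there is no ∂_3, so H_2 ≅ 0.

As a check, the Euler characteristic is 6 − 12 + 6 = 0, which agrees with 1 − 1 + 0 = 0.
(K is a triangulation of the cylinder S^1 x I.)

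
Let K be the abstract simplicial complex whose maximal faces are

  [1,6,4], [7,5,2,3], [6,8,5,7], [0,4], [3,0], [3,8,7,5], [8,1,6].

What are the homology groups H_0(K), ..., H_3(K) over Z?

H_0 ≅ Z,  H_1 ≅ Z,  H_2 = 0,  H_3 = 0.

Fix the vertex order 0 < 1 < 2 < 3 < 4 < 5 < 6 < 7 < 8 and write every simplex with vertices in increasing order. Then dim K = 3 and the simplices of K are:

  0-simplices (9): [0], [1], [2], [3], [4], [5], [6], [7], [8]
  1-simplices (18): [0,3], [0,4], [1,4], [1,6], [1,8], [2,3], [2,5], [2,7], [3,5], [3,7], [3,8], [4,6], [5,6], [5,7], [5,8], [6,7], [6,8], [7,8]
  2-simplices (12): [1,4,6], [1,6,8], [2,3,5], [2,3,7], [2,5,7], [3,5,7], [3,5,8], [3,7,8], [5,6,7], [5,6,8], [5,7,8], [6,7,8]
  3-simplices (3): [2,3,5,7], [3,5,7,8], [5,6,7,8]

so the chain groups are C_0 ≅ Z^9, C_1 ≅ Z^18, C_2 ≅ Z^12, C_3 ≅ Z^3.

∂_1: C_1 → C_0 is given by ∂[p,q] = [q] − [p]. For instance
  ∂[1,6] = [6] − [1].
The 9×18 boundary matrix has rank 8 and Smith normal form diag(1,1,1,1,1,1,1,1).

The boundary map ∂_2: C_2 → C_1 acts by ∂[p,q,r] = [q,r] − [p,r] + [p,q]. For instance
  ∂[3,7,8] = [7,8] − [3,8] + [3,7],
  ∂[3,5,7] = [5,7] − [3,7] + [3,5].
This gives a 18×12 integer matrix of rank 9; reducing to Smith normal form yields diagonal entries (1,1,1,1,1,1,1,1,1).

∂_3: C_3 → C_2 sends each 3-simplex σ to the alternating sum Σ_i (−1)^i (σ with its i-th vertex removed). For instance
  ∂[5,6,7,8] = [6,7,8] − [5,7,8] + [5,6,8] − [5,6,7],
  ∂[3,5,7,8] = [5,7,8] − [3,7,8] + [3,5,8] − [3,5,7].
The 12×3 boundary matrix has rank 3 and Smith normal form diag(1,1,1).

Computing H_k = (kernel of ∂_k) / (image of ∂_{k+1}):

  H_0: rank C_0 − rank ∂_1 = 9 − 8 = 1, and the invariant factors of ∂_1 are all 1, so H_0 ≅ Z.
  H_1: rank ker ∂_1 − rank ∂_2 = (18 − 8) − 9 = 1, and the invariant factors of ∂_2 are all 1, so H_1 ≅ Z.
  H_2: rank ker ∂_2 − rank ∂_3 = (12 − 9) − 3 = 0, and the invariant factors of ∂_3 are all 1, so H_2 ≅ 0.
  H_3: rank ker ∂_3 − rank ∂_4 = (3 − 3) − 0 = 0, and there is no ∂_4, so H_3 ≅ 0.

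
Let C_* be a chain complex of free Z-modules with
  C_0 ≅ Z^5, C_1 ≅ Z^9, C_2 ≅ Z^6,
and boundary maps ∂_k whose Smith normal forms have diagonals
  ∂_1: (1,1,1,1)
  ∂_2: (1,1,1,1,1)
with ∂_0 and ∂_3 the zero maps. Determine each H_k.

H_0: b_0 = 5 − 0 − 4 = 1; torsion from ∂_1 factors > 1: none. So H_0 ≅ Z.
H_1: b_1 = 9 − 4 − 5 = 0; torsion from ∂_2 factors > 1: none. So H_1 ≅ 0.
H_2: b_2 = 6 − 5 − 0 = 1; torsion from ∂_3 factors > 1: none. So H_2 ≅ Z.

H_0 ≅ Z,  H_1 = 0,  H_2 ≅ Z.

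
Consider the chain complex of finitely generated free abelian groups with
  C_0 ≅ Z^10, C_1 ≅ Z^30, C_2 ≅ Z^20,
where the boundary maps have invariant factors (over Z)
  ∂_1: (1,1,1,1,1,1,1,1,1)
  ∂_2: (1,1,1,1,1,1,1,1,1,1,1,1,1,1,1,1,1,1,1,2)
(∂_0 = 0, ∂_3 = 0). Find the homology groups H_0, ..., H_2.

H_0: b_0 = 10 − 0 − 9 = 1; torsion from ∂_1 factors > 1: none. So H_0 = Z.
H_1: b_1 = 30 − 9 − 20 = 1; torsion from ∂_2 factors > 1: [2]. So H_1 = Z ⊕ Z/2Z.
H_2: b_2 = 20 − 20 − 0 = 0; torsion from ∂_3 factors > 1: none. So H_2 = 0.

H_0 = Z,  H_1 = Z ⊕ Z/2Z,  H_2 = 0.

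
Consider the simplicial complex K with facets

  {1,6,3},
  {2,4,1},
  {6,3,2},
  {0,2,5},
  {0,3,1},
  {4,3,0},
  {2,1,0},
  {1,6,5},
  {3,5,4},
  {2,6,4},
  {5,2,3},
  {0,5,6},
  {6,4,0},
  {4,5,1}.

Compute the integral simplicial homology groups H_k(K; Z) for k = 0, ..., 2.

H_0 = Z,  H_1 = Z^2,  H_2 = Z.

Order the vertices as 0 < 1 < 2 < 3 < 4 < 5 < 6. Listing each simplex with vertices in this order, K has dimension 2 with simplices:

  0-simplices (7): [0], [1], [2], [3], [4], [5], [6]
  1-simplices (21): [0,1], [0,2], [0,3], [0,4], [0,5], [0,6], [1,2], [1,3], [1,4], [1,5], [1,6], [2,3], [2,4], [2,5], [2,6], [3,4], [3,5], [3,6], [4,5], [4,6], [5,6]
  2-simplices (14): [0,1,2], [0,1,3], [0,2,5], [0,3,4], [0,4,6], [0,5,6], [1,2,4], [1,3,6], [1,4,5], [1,5,6], [2,3,5], [2,3,6], [2,4,6], [3,4,5]

so the chain groups are C_0 ≅ Z^7, C_1 ≅ Z^21, C_2 ≅ Z^14.

The boundary map ∂_1: C_1 → C_0 sends each edge [p,q] (with p < q) to q − p.
As a 7×21 matrix over Z this has rank 6, with invariant factors (1,1,1,1,1,1).

Boundary ∂_2: C_2 → C_1 sends each 2-simplex [p,q,r] to [q,r] − [p,r] + [p,q]. For instance
  ∂[0,1,3] = [1,3] − [0,3] + [0,1],
  ∂[0,5,6] = [5,6] − [0,6] + [0,5].
As a 21×14 matrix over Z this has rank 13, with invariant factors (1,1,1,1,1,1,1,1,1,1,1,1,1).

Now H_k = ker ∂_k / im ∂_{k+1}, so:

  H_0: rank C_0 − rank ∂_1 = 7 − 6 = 1, and the invariant factors of ∂_1 are all 1, so H_0 ≅ Z.
  H_1: rank ker ∂_1 − rank ∂_2 = (21 − 6) − 13 = 2, and the invariant factors of ∂_2 are all 1, so H_1 ≅ Z^2.
  H_2: rank ker ∂_2 − rank ∂_3 = (14 − 13) − 0 = 1, and there is no ∂_3, so H_2 ≅ Z.

As a check, the Euler characteristic is 7 − 21 + 14 = 0, which agrees with 1 − 2 + 1 = 0.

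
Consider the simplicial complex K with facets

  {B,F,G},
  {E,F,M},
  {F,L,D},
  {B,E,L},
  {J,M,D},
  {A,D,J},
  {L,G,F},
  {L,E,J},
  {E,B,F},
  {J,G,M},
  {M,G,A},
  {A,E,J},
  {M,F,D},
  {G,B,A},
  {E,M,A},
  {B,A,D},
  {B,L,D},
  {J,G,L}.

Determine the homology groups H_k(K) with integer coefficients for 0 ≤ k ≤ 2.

H_0 ≅ Z,  H_1 ≅ Z ⊕ Z/2,  H_2 = 0.

We work with the vertex ordering A < B < D < E < F < G < J < L < M. The simplices of K, each written with vertices in increasing order, are:

  0-simplices (9): A, B, D, E, F, G, J, L, M
  1-simplices (27): AB, AD, AE, AG, AJ, AM, BD, BE, BF, BG, BL, DF, DJ, DL, DM, EF, EJ, EL, EM, FG, FL, FM, GJ, GL, GM, JL, JM
  2-simplices (18): ABD, ABG, ADJ, AEJ, AEM, AGM, BDL, BEF, BEL, BFG, DFL, DFM, DJM, EFM, EJL, FGL, GJL, GJM

Hence C_0 ≅ Z^9, C_1 ≅ Z^27, C_2 ≅ Z^18.

Boundary ∂_1: C_1 → C_0 sends each edge [p,q] (with p < q) to q − p.
This gives a 9×27 integer matrix of rank 8; reducing to Smith normal form yields diagonal entries (1,1,1,1,1,1,1,1).

∂_2: C_2 → C_1 acts by ∂[p,q,r] = [q,r] − [p,r] + [p,q]. For instance
  ∂GJM = JM − GM + GJ,
  ∂AEM = EM − AM + AE.
This gives a 27×18 integer matrix of rank 18; reducing to Smith normal form yields diagonal entries (1,1,1,1,1,1,1,1,1,1,1,1,1,1,1,1,1,2).

Now H_k = ker ∂_k / im ∂_{k+1}, so:

  H_0: rank C_0 − rank ∂_1 = 9 − 8 = 1, and the invariant factors of ∂_1 are all 1, so H_0 = Z.
  H_1: rank ker ∂_1 − rank ∂_2 = (27 − 8) − 18 = 1, and ∂_2 has invariant factor 2 > 1, so H_1 = Z ⊕ Z/2.
  H_2: rank ker ∂_2 − rank ∂_3 = (18 − 18) − 0 = 0, and there is no ∂_3, so H_2 = 0.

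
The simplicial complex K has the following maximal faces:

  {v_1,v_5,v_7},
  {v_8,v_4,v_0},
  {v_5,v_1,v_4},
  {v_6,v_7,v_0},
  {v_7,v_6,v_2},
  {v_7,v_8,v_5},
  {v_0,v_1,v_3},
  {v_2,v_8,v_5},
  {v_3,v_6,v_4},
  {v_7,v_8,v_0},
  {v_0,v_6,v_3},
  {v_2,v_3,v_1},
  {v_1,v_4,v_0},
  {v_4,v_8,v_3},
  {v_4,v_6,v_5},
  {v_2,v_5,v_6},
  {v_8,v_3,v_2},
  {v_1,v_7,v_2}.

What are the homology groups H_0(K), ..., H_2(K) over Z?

H_0 ≅ Z,  H_1 ≅ Z ⊕ Z/2,  H_2 = 0.

K has 9 vertices, 27 edges, 18 triangles.
rank ∂_0 = 0, rank ∂_1 = 8 ⇒ b_0 = 9 − 0 − 8 = 1; all invariant factors of ∂_1 are 1 so no torsion. So H_0 = Z.
rank ∂_1 = 8, rank ∂_2 = 18 ⇒ b_1 = 27 − 8 − 18 = 1; ∂_2 has invariant factor(s) [2] giving torsion. So H_1 = Z ⊕ Z/2.
rank ∂_2 = 18, rank ∂_3 = 0 ⇒ b_2 = 18 − 18 − 0 = 0. So H_2 = 0.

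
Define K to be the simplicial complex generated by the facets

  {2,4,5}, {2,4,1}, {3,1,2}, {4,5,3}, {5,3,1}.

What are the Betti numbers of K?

b_0 = 1, b_1 = 1, b_2 = 0.

We work with the vertex ordering 1 < 2 < 3 < 4 < 5. The simplices of K, each written with vertices in increasing order, are:

  0-simplices (5): [1], [2], [3], [4], [5]
  1-simplices (10): [1,2], [1,3], [1,4], [1,5], [2,3], [2,4], [2,5], [3,4], [3,5], [4,5]
  2-simplices (5): [1,2,3], [1,2,4], [1,3,5], [2,4,5], [3,4,5]

giving chain groups C_0 ≅ Z^5, C_1 ≅ Z^10, C_2 ≅ Z^5.

Boundary ∂_1: C_1 → C_0 sends each edge [p,q] (with p < q) to q − p.
This gives a 5×10 integer matrix of rank 4; reducing to Smith normal form yields diagonal entries (1,1,1,1).

Boundary ∂_2: C_2 → C_1 sends each 2-simplex [p,q,r] to [q,r] − [p,r] + [p,q]. For instance
  ∂[1,2,4] = [2,4] − [1,4] + [1,2],
  ∂[1,3,5] = [3,5] − [1,5] + [1,3].
The 10×5 boundary matrix has rank 5 and Smith normal form diag(1,1,1,1,1).

From H_k ≅ ker(∂_k) / im(∂_{k+1}) we obtain:

  H_0: rank C_0 − rank ∂_1 = 5 − 4 = 1, and the invariant factors of ∂_1 are all 1, so H_0 = Z.
  H_1: rank ker ∂_1 − rank ∂_2 = (10 − 4) − 5 = 1, and the invariant factors of ∂_2 are all 1, so H_1 = Z.
  H_2: rank ker ∂_2 − rank ∂_3 = (5 − 5) − 0 = 0, and there is no ∂_3, so H_2 = 0.

As a check, the Euler characteristic is 5 − 10 + 5 = 0, which agrees with 1 − 1 + 0 = 0.

Hence the Betti numbers are b_0 = 1, b_1 = 1, b_2 = 0.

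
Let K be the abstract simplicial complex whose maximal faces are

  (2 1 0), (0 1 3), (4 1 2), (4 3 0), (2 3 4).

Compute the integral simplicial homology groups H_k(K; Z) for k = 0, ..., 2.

Order the vertices as 0 < 1 < 2 < 3 < 4. Listing each simplex with vertices in this order, K has dimension 2 with simplices:

  0-simplices (5): [0], [1], [2], [3], [4]
  1-simplices (10): [0,1], [0,2], [0,3], [0,4], [1,2], [1,3], [1,4], [2,3], [2,4], [3,4]
  2-simplices (5): [0,1,2], [0,1,3], [0,3,4], [1,2,4], [2,3,4]

giving chain groups C_0 ≅ Z^5, C_1 ≅ Z^10, C_2 ≅ Z^5.

∂_1: C_1 → C_0 sends each edge [p,q] (with p < q) to q − p. For instance
  ∂[1,4] = [4] − [1].
This gives a 5×10 integer matrix of rank 4; reducing to Smith normal form yields diagonal entries (1,1,1,1).

Boundary ∂_2: C_2 → C_1 sends each 2-simplex [p,q,r] to [q,r] − [p,r] + [p,q]. For instance
  ∂[0,1,2] = [1,2] − [0,2] + [0,1],
  ∂[1,2,4] = [2,4] − [1,4] + [1,2].
The resulting 10×5 matrix has rank 5, and its Smith normal form has invariant factors (1,1,1,1,1).

Computing H_k = (kernel of ∂_k) / (image of ∂_{k+1}):

  H_0: rank C_0 − rank ∂_1 = 5 − 4 = 1, and the invariant factors of ∂_1 are all 1, so H_0 ≅ Z.
  H_1: rank ker ∂_1 − rank ∂_2 = (10 − 4) − 5 = 1, and the invariant factors of ∂_2 are all 1, so H_1 ≅ Z.
  H_2: rank ker ∂_2 − rank ∂_3 = (5 − 5) − 0 = 0, and there is no ∂_3, so H_2 ≅ 0.

H_0 = Z,  H_1 = Z,  H_2 = 0.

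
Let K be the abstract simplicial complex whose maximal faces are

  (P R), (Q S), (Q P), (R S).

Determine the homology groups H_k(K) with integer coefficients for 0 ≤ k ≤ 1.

H_0 = Z,  H_1 = Z.

Order the vertices as P < Q < R < S. Listing each simplex with vertices in this order, K has dimension 1 with simplices:

  0-simplices (4): P, Q, R, S
  1-simplices (4): PQ, PR, QS, RS

so the chain groups are C_0 ≅ Z^4, C_1 ≅ Z^4.

Boundary ∂_1: C_1 → C_0 is given by ∂[p,q] = [q] − [p]. For instance
  ∂QS = S − Q.
The 4×4 boundary matrix has rank 3 and Smith normal form diag(1,1,1).

Now H_k = ker ∂_k / im ∂_{k+1}, so:

  H_0: rank C_0 − rank ∂_1 = 4 − 3 = 1, and the invariant factors of ∂_1 are all 1, so H_0 ≅ Z.
  H_1: rank ker ∂_1 − rank ∂_2 = (4 − 3) − 0 = 1, and there is no ∂_2, so H_1 ≅ Z.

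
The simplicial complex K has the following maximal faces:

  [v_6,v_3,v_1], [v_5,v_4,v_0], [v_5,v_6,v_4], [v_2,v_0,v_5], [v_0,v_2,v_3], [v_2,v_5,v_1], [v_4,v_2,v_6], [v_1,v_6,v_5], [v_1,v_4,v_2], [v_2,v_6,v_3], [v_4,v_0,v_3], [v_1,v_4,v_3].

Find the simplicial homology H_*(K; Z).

We work with the vertex ordering v_0 < v_1 < v_2 < v_3 < v_4 < v_5 < v_6. The simplices of K, each written with vertices in increasing order, are:

  0-simplices (7): [v_0], [v_1], [v_2], [v_3], [v_4], [v_5], [v_6]
  1-simplices (18): (18 of them)
  2-simplices (12): (12 of them)

giving chain groups C_0 ≅ Z^7, C_1 ≅ Z^18, C_2 ≅ Z^12.

Boundary ∂_1: C_1 → C_0 sends each edge [p,q] (with p < q) to q − p. For instance
  ∂[v_1,v_2] = [v_2] − [v_1].
The resulting 7×18 matrix has rank 6, and its Smith normal form has invariant factors (1,1,1,1,1,1).

Boundary ∂_2: C_2 → C_1 maps a triangle to the signed sum of its edges. For instance
  ∂[v_0,v_4,v_5] = [v_4,v_5] − [v_0,v_5] + [v_0,v_4],
  ∂[v_1,v_2,v_4] = [v_2,v_4] − [v_1,v_4] + [v_1,v_2].
As a 18×12 matrix over Z this has rank 12, with invariant factors (1,1,1,1,1,1,1,1,1,1,1,2).

Now H_k = ker ∂_k / im ∂_{k+1}, so:

  H_0: rank C_0 − rank ∂_1 = 7 − 6 = 1, and the invariant factors of ∂_1 are all 1, so H_0 = Z.
  H_1: rank ker ∂_1 − rank ∂_2 = (18 − 6) − 12 = 0, and ∂_2 has invariant factor 2 > 1, so H_1 = Z/2.
  H_2: rank ker ∂_2 − rank ∂_3 = (12 − 12) − 0 = 0, and there is no ∂_3, so H_2 = 0.

H_0 = Z,  H_1 = Z/2,  H_2 = 0.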